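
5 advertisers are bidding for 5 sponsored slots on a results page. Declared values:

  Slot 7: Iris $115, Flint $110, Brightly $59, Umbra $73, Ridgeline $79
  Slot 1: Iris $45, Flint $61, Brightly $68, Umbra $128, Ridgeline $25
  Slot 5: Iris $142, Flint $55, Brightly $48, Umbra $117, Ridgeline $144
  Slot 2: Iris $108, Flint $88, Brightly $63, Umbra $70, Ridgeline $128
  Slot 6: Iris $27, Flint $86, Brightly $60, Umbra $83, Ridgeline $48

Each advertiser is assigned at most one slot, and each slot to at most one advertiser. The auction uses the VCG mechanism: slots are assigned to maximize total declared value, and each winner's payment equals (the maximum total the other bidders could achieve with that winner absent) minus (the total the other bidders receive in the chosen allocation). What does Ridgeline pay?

Efficient allocation: Iris→Slot 5 ($142), Flint→Slot 7 ($110), Brightly→Slot 6 ($60), Umbra→Slot 1 ($128), Ridgeline→Slot 2 ($128); total welfare W = $568.
Ridgeline receives Slot 2 at value $128, so the others get W − 128 = $440.
Without Ridgeline: best allocation of the remaining 4 bidders over all 5 slots is Iris→Slot 5 ($142), Flint→Slot 7 ($110), Brightly→Slot 2 ($63), Umbra→Slot 1 ($128), total $443.
VCG payment = (others' best without Ridgeline) − (others' welfare with Ridgeline) = 443 − 440 = $3.

Ridgeline pays $3.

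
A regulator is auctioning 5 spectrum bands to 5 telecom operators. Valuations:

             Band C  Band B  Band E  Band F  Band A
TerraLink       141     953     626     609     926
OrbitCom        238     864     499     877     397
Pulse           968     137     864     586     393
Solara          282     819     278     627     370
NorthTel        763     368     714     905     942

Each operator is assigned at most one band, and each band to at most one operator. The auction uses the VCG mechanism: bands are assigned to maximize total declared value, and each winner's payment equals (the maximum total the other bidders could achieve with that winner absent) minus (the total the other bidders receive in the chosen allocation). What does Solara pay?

Solara pays $255M.

Efficient allocation: TerraLink→Band A ($926M), OrbitCom→Band F ($877M), Pulse→Band C ($968M), Solara→Band B ($819M), NorthTel→Band E ($714M); total welfare W = $4304M.
Solara receives Band B at value $819M, so the others get W − 819 = $3485M.
Without Solara: best allocation of the remaining 4 bidders over all 5 bands is TerraLink→Band B ($953M), OrbitCom→Band F ($877M), Pulse→Band C ($968M), NorthTel→Band A ($942M), total $3740M.
VCG payment = (others' best without Solara) − (others' welfare with Solara) = 3740 − 3485 = $255M.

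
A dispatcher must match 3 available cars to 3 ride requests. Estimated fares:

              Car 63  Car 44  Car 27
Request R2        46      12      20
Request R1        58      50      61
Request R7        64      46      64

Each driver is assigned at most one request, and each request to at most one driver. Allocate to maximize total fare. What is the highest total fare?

Optimal: Car 63→Request R2 ($46), Car 44→Request R1 ($50), Car 27→Request R7 ($64) — total 46+50+64 = $160.
Max-entry greedy (repeatedly take the single best remaining cell) gives $137, worse by 23.
Next-best assignment: Car 63→Request R2, Car 44→Request R7, Car 27→Request R1 = $153.
Swapping Car 27↔Car 63 (Car 27→Request R2 $20, Car 63→Request R7 $64) loses 26.

Maximum total: $160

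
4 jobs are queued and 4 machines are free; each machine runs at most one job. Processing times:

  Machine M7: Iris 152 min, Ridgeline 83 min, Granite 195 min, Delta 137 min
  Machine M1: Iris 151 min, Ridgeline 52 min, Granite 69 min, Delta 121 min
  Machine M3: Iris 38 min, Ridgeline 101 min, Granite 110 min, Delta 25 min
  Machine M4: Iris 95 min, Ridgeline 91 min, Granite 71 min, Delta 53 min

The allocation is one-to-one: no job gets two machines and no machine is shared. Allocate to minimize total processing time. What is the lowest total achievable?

Minimum total: 243 min

Optimal: Iris→Machine M3 (38 min), Ridgeline→Machine M7 (83 min), Granite→Machine M1 (69 min), Delta→Machine M4 (53 min) — total 38+83+69+53 = 243 min.
Row-greedy (each job in turn takes its cheapest remaining machine) gives 298 min, worse by 55.
Next-best assignment: Iris→Machine M4, Ridgeline→Machine M7, Granite→Machine M1, Delta→Machine M3 = 272 min.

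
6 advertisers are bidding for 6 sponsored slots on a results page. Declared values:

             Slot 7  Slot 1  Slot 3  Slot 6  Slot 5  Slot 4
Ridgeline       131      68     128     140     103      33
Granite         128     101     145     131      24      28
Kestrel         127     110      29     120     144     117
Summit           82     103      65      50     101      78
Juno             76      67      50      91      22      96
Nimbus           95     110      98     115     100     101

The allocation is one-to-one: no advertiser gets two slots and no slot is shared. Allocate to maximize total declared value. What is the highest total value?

Optimal: Ridgeline→Slot 7 ($131), Granite→Slot 3 ($145), Kestrel→Slot 5 ($144), Summit→Slot 1 ($103), Juno→Slot 4 ($96), Nimbus→Slot 6 ($115) — total 131+145+144+103+96+115 = $734.
No other one-to-one assignment exceeds $734.

Maximum total: $734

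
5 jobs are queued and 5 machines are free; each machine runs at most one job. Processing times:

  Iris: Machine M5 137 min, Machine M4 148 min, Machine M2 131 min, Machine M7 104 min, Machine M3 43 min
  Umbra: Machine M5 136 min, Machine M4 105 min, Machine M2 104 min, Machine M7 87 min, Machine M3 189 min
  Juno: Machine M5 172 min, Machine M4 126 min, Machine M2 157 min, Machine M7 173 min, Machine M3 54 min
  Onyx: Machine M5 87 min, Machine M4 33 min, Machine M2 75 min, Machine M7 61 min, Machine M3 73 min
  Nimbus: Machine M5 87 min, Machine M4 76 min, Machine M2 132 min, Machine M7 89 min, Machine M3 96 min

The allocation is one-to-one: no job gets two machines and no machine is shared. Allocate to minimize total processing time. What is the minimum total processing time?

This is a one-to-one assignment (minimum-cost bipartite matching).
Optimal: Iris→Machine M7 (104 min), Umbra→Machine M2 (104 min), Juno→Machine M3 (54 min), Onyx→Machine M4 (33 min), Nimbus→Machine M5 (87 min) — total 104+104+54+33+87 = 382 min.
Column-greedy (each machine in turn goes to its cheapest remaining job) gives 425 min, worse by 43.
Next-best assignment: Iris→Machine M2, Umbra→Machine M7, Juno→Machine M3, Onyx→Machine M4, Nimbus→Machine M5 = 392 min.

Minimum total: 382 min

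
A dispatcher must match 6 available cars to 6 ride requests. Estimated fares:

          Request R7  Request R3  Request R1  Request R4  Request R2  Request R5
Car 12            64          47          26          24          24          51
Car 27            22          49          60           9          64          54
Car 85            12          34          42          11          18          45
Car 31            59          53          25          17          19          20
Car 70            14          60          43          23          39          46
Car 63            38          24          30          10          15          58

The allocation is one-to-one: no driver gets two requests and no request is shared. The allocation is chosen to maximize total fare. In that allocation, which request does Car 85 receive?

Car 85 receives Request R1.

Optimal: Car 12→Request R4 ($24), Car 27→Request R2 ($64), Car 85→Request R1 ($42), Car 31→Request R7 ($59), Car 70→Request R3 ($60), Car 63→Request R5 ($58) — total 24+64+42+59+60+58 = $307.
Max-entry greedy (repeatedly take the single best remaining cell) gives $305, worse by 2.
Checked against all permutations: $307 is optimal.
Car 85's own top request is Request R5 ($45), but forcing Car 85→Request R5 and reassigning the rest optimally gives only $282 — worse by 25.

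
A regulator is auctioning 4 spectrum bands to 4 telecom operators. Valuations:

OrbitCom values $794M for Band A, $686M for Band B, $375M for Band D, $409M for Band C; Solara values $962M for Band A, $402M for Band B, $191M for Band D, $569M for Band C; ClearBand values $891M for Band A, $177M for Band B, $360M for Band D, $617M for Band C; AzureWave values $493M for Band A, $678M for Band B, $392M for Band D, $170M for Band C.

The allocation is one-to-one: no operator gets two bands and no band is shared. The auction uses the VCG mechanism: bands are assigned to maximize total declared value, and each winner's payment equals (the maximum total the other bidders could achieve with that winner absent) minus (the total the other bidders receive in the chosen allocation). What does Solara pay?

Efficient allocation: OrbitCom→Band B ($686M), Solara→Band A ($962M), ClearBand→Band C ($617M), AzureWave→Band D ($392M); total welfare W = $2657M.
Solara receives Band A at value $962M, so the others get W − 962 = $1695M.
Without Solara: best allocation of the remaining 3 bidders over all 4 bands is OrbitCom→Band A ($794M), ClearBand→Band C ($617M), AzureWave→Band B ($678M), total $2089M.
VCG payment = (others' best without Solara) − (others' welfare with Solara) = 2089 − 1695 = $394M.

Solara pays $394M.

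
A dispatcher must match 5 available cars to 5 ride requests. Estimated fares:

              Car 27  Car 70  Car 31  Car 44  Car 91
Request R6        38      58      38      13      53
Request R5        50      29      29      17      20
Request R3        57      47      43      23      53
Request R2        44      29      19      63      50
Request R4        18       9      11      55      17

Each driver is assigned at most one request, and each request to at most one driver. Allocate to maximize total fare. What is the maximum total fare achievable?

Max total: $256

Optimal: Car 27→Request R5 ($50), Car 70→Request R6 ($58), Car 31→Request R3 ($43), Car 44→Request R4 ($55), Car 91→Request R2 ($50) — total 50+58+43+55+50 = $256.
Max-entry greedy (repeatedly take the single best remaining cell) gives $224, worse by 32.
Next-best assignment: Car 27→Request R3, Car 70→Request R6, Car 31→Request R5, Car 44→Request R4, Car 91→Request R2 = $249.
No other one-to-one assignment exceeds $256.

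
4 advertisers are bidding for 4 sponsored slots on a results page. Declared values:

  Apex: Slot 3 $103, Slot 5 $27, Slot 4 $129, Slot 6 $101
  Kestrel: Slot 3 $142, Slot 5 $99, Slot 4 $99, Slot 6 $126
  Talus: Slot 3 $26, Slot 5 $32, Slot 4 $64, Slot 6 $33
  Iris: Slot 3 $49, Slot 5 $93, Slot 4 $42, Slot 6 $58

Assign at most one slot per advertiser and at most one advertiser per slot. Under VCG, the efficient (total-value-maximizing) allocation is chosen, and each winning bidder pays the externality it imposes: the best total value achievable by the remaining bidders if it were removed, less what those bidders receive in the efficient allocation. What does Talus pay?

Efficient allocation: Apex→Slot 6 ($101), Kestrel→Slot 3 ($142), Talus→Slot 4 ($64), Iris→Slot 5 ($93); total welfare W = $400.
Talus receives Slot 4 at value $64, so the others get W − 64 = $336.
Without Talus: best allocation of the remaining 3 bidders over all 4 slots is Apex→Slot 4 ($129), Kestrel→Slot 3 ($142), Iris→Slot 5 ($93), total $364.
VCG payment = (others' best without Talus) − (others' welfare with Talus) = 364 − 336 = $28.

Talus pays $28.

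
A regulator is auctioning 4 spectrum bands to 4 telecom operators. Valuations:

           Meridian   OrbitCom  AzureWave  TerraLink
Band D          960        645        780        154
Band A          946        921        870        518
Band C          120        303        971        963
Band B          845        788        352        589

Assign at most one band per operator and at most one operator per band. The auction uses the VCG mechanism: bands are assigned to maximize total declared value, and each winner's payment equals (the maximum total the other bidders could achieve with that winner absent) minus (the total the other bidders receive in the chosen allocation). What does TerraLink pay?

TerraLink pays $234M.

Efficient allocation: Meridian→Band D ($960M), OrbitCom→Band B ($788M), AzureWave→Band A ($870M), TerraLink→Band C ($963M); total welfare W = $3581M.
TerraLink receives Band C at value $963M, so the others get W − 963 = $2618M.
Without TerraLink: best allocation of the remaining 3 bidders over all 4 bands is Meridian→Band D ($960M), OrbitCom→Band A ($921M), AzureWave→Band C ($971M), total $2852M.
VCG payment = (others' best without TerraLink) − (others' welfare with TerraLink) = 2852 − 2618 = $234M.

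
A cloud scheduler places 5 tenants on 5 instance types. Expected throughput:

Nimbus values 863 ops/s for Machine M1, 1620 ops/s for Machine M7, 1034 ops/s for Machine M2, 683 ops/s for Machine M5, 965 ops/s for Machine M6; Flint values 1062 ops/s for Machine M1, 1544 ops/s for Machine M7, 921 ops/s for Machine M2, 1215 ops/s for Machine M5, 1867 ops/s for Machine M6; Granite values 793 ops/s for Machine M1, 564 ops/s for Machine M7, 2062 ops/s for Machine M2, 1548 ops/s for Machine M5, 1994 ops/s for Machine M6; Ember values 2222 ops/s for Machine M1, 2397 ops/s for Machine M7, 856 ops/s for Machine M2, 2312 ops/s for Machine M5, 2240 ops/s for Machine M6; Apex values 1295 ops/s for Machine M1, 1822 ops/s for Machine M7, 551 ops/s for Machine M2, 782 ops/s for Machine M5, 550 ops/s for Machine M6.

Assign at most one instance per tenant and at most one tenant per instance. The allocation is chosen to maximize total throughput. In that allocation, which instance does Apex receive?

Apex receives Machine M1.

Optimal: Nimbus→Machine M7 (1620 ops/s), Flint→Machine M6 (1867 ops/s), Granite→Machine M2 (2062 ops/s), Ember→Machine M5 (2312 ops/s), Apex→Machine M1 (1295 ops/s) — total 1620+1867+2062+2312+1295 = 9156 ops/s.
Max-entry greedy (repeatedly take the single best remaining cell) gives 8304 ops/s, worse by 852.
Next-best assignment: Nimbus→Machine M1, Flint→Machine M6, Granite→Machine M2, Ember→Machine M5, Apex→Machine M7 = 8926 ops/s.
Swapping Flint↔Nimbus (Flint→Machine M7 1544 ops/s, Nimbus→Machine M6 965 ops/s) loses 978.
Checked against all permutations: 9156 ops/s is optimal.
Apex's own top instance is Machine M7 (1822 ops/s), but forcing Apex→Machine M7 and reassigning the rest optimally gives only 8926 ops/s — worse by 230.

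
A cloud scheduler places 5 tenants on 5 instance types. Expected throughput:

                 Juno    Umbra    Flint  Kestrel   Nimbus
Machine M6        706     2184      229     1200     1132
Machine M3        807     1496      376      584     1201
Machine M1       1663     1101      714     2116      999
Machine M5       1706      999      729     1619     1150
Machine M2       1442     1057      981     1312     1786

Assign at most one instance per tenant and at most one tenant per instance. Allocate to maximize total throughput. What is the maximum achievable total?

Treat this as an assignment problem: match each tenant to one instance.
Optimal: Juno→Machine M5 (1706 ops/s), Umbra→Machine M6 (2184 ops/s), Flint→Machine M2 (981 ops/s), Kestrel→Machine M1 (2116 ops/s), Nimbus→Machine M3 (1201 ops/s) — total 1706+2184+981+2116+1201 = 8188 ops/s.
Next-best assignment: Juno→Machine M5, Umbra→Machine M6, Flint→Machine M3, Kestrel→Machine M1, Nimbus→Machine M2 = 8168 ops/s.
Swapping Nimbus↔Kestrel (Nimbus→Machine M1 999 ops/s, Kestrel→Machine M3 584 ops/s) loses 1734.
Checked against all permutations: 8188 ops/s is optimal.

Maximum total: 8188 ops/s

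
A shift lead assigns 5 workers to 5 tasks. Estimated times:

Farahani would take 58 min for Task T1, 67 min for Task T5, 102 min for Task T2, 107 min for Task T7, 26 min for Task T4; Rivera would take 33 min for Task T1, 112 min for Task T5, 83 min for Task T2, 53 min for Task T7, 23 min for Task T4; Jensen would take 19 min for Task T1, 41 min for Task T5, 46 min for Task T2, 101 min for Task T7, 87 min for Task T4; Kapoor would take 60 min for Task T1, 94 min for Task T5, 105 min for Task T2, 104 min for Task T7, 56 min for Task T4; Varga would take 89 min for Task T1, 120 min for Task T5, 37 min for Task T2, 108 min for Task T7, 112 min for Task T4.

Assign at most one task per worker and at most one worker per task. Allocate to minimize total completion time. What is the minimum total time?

This is a one-to-one assignment (minimum-cost bipartite matching).
Optimal: Farahani→Task T4 (26 min), Rivera→Task T7 (53 min), Jensen→Task T5 (41 min), Kapoor→Task T1 (60 min), Varga→Task T2 (37 min) — total 26+53+41+60+37 = 217 min.
Column-greedy (each task in turn goes to its cheapest remaining worker) gives 232 min, worse by 15.

Min total: 217 min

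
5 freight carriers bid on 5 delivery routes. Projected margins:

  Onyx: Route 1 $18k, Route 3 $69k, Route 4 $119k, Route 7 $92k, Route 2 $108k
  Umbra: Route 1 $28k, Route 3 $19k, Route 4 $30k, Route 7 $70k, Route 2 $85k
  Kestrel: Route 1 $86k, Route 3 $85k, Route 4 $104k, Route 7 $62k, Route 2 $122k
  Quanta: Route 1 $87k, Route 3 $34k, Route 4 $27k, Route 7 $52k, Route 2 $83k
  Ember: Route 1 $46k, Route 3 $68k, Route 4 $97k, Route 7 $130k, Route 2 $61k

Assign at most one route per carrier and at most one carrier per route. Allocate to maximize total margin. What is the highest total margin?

Optimal: Onyx→Route 4 ($119k), Umbra→Route 2 ($85k), Kestrel→Route 3 ($85k), Quanta→Route 1 ($87k), Ember→Route 7 ($130k) — total 119+85+85+87+130 = $506k.
Max-entry greedy (repeatedly take the single best remaining cell) gives $477k, worse by 29.
Swapping Ember↔Kestrel (Ember→Route 3 $68k, Kestrel→Route 7 $62k) loses 85.
Checked against all permutations: $506k is optimal.

Max total: $506k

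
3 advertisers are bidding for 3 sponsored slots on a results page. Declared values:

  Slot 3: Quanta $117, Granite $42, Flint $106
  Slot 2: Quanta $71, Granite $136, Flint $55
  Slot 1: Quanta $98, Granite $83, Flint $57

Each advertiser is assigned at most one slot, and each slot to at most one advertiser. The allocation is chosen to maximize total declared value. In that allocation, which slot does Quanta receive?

Quanta receives Slot 1.

This is the linear assignment problem.
Optimal: Quanta→Slot 1 ($98), Granite→Slot 2 ($136), Flint→Slot 3 ($106) — total 98+136+106 = $340.
Max-entry greedy (repeatedly take the single best remaining cell) gives $310, worse by 30.
Next-best assignment: Quanta→Slot 3, Granite→Slot 2, Flint→Slot 1 = $310.
Every other assignment is strictly worse.
Quanta's own top slot is Slot 3 ($117), but forcing Quanta→Slot 3 and reassigning the rest optimally gives only $310 — worse by 30.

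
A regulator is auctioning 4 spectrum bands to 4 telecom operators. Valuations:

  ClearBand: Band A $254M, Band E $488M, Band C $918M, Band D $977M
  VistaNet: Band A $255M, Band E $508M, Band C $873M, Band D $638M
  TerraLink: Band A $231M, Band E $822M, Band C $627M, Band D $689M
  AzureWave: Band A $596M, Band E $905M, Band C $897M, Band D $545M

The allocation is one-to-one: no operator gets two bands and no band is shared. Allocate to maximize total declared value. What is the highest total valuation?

Optimal: ClearBand→Band D ($977M), VistaNet→Band C ($873M), TerraLink→Band E ($822M), AzureWave→Band A ($596M) — total 977+873+822+596 = $3268M.
Column-greedy (each band in turn goes to its best remaining operator) gives $2974M, worse by 294.
Next-best assignment: ClearBand→Band D, VistaNet→Band C, TerraLink→Band A, AzureWave→Band E = $2986M.

Maximum total: $3268M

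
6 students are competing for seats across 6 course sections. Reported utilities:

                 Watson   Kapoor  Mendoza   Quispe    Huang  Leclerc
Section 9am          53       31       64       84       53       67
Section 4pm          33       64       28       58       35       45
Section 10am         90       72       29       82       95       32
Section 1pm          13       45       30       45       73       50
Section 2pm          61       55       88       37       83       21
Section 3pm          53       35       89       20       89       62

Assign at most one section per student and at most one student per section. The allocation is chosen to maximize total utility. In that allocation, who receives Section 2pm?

Mendoza receives Section 2pm.

Treat this as an assignment problem: match each student to one section.
Optimal: Watson→Section 10am (90 points), Kapoor→Section 4pm (64 points), Mendoza→Section 2pm (88 points), Quispe→Section 9am (84 points), Huang→Section 3pm (89 points), Leclerc→Section 1pm (50 points) — total 90+64+88+84+89+50 = 465 points.
No other one-to-one assignment exceeds 465 points.
Mendoza's own top section is Section 3pm (89 points), but forcing Mendoza→Section 3pm and reassigning the rest optimally gives only 460 points — worse by 5.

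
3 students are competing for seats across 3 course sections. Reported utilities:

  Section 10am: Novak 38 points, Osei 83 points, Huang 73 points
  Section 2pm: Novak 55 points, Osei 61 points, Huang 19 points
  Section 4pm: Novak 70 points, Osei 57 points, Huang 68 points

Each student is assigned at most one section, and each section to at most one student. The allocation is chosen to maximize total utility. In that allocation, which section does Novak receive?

Optimal: Novak→Section 2pm (55 points), Osei→Section 10am (83 points), Huang→Section 4pm (68 points) — total 55+83+68 = 206 points.
Max-entry greedy (repeatedly take the single best remaining cell) gives 172 points, worse by 34.
Novak's own top section is Section 4pm (70 points), but forcing Novak→Section 4pm and reassigning the rest optimally gives only 204 points — worse by 2.

Novak receives Section 2pm.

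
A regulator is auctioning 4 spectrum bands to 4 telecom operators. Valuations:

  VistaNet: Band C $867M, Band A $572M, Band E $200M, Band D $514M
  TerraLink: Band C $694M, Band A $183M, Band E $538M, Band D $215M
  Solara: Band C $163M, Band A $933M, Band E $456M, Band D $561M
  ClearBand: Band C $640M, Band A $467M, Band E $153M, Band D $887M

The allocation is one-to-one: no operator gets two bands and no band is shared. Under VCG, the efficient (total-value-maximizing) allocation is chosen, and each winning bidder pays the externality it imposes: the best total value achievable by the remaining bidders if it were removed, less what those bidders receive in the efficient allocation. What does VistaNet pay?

VistaNet pays $156M.

Efficient allocation: VistaNet→Band C ($867M), TerraLink→Band E ($538M), Solara→Band A ($933M), ClearBand→Band D ($887M); total welfare W = $3225M.
VistaNet receives Band C at value $867M, so the others get W − 867 = $2358M.
Without VistaNet: best allocation of the remaining 3 bidders over all 4 bands is TerraLink→Band C ($694M), Solara→Band A ($933M), ClearBand→Band D ($887M), total $2514M.
VCG payment = (others' best without VistaNet) − (others' welfare with VistaNet) = 2514 − 2358 = $156M.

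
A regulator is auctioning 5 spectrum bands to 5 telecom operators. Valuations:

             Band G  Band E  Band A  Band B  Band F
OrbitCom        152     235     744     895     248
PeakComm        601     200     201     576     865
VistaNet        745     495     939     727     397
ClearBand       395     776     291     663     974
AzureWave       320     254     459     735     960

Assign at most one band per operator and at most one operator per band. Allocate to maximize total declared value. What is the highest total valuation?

Optimal: OrbitCom→Band B ($895M), PeakComm→Band G ($601M), VistaNet→Band A ($939M), ClearBand→Band E ($776M), AzureWave→Band F ($960M) — total 895+601+939+776+960 = $4171M.
Max-entry greedy (repeatedly take the single best remaining cell) gives $3663M, worse by 508.
Swapping AzureWave↔OrbitCom (AzureWave→Band B $735M, OrbitCom→Band F $248M) loses 872.

Max total: $4171M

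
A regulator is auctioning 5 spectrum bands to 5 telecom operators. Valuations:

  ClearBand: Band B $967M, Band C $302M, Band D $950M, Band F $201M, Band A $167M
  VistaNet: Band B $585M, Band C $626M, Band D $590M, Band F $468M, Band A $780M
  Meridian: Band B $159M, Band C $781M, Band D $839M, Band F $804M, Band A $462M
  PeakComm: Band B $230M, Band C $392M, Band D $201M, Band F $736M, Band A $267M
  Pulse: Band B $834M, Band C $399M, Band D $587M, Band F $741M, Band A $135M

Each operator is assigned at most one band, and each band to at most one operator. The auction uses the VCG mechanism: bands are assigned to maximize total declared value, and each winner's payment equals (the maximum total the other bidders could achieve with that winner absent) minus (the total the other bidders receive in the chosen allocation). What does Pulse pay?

Efficient allocation: ClearBand→Band D ($950M), VistaNet→Band A ($780M), Meridian→Band C ($781M), PeakComm→Band F ($736M), Pulse→Band B ($834M); total welfare W = $4081M.
Pulse receives Band B at value $834M, so the others get W − 834 = $3247M.
Without Pulse: best allocation of the remaining 4 bidders over all 5 bands is ClearBand→Band B ($967M), VistaNet→Band A ($780M), Meridian→Band D ($839M), PeakComm→Band F ($736M), total $3322M.
VCG payment = (others' best without Pulse) − (others' welfare with Pulse) = 3322 − 3247 = $75M.

Pulse pays $75M.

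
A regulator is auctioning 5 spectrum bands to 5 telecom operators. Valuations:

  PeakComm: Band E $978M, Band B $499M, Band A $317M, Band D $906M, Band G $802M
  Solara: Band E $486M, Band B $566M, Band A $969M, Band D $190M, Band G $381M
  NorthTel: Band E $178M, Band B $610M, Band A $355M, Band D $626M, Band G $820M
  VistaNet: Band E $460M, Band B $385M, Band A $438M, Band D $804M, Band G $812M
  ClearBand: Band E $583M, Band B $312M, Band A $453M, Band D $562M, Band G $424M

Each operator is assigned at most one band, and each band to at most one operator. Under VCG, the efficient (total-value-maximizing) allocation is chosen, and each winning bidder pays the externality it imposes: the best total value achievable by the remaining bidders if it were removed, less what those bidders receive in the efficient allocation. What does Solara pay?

Solara pays $93M.

Efficient allocation: PeakComm→Band E ($978M), Solara→Band A ($969M), NorthTel→Band B ($610M), VistaNet→Band G ($812M), ClearBand→Band D ($562M); total welfare W = $3931M.
Solara receives Band A at value $969M, so the others get W − 969 = $2962M.
Without Solara: best allocation of the remaining 4 bidders over all 5 bands is PeakComm→Band E ($978M), NorthTel→Band G ($820M), VistaNet→Band D ($804M), ClearBand→Band A ($453M), total $3055M.
VCG payment = (others' best without Solara) − (others' welfare with Solara) = 3055 − 2962 = $93M.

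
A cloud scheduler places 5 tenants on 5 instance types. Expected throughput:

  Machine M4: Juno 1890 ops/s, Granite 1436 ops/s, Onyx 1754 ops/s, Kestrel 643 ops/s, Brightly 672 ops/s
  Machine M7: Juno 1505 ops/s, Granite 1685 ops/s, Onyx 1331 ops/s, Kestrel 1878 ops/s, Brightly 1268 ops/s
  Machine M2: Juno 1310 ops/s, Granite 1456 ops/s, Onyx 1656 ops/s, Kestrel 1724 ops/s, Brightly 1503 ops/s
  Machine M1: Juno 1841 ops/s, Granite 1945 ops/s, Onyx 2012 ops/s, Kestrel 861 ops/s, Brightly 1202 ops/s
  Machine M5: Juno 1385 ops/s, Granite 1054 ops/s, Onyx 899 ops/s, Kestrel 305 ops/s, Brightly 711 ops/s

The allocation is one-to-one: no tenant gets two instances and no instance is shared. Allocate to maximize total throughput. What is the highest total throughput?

Optimal: Juno→Machine M5 (1385 ops/s), Granite→Machine M1 (1945 ops/s), Onyx→Machine M4 (1754 ops/s), Kestrel→Machine M7 (1878 ops/s), Brightly→Machine M2 (1503 ops/s) — total 1385+1945+1754+1878+1503 = 8465 ops/s.
Max-entry greedy (repeatedly take the single best remaining cell) gives 8337 ops/s, worse by 128.
Checked against all permutations: 8465 ops/s is optimal.

Max total: 8465 ops/s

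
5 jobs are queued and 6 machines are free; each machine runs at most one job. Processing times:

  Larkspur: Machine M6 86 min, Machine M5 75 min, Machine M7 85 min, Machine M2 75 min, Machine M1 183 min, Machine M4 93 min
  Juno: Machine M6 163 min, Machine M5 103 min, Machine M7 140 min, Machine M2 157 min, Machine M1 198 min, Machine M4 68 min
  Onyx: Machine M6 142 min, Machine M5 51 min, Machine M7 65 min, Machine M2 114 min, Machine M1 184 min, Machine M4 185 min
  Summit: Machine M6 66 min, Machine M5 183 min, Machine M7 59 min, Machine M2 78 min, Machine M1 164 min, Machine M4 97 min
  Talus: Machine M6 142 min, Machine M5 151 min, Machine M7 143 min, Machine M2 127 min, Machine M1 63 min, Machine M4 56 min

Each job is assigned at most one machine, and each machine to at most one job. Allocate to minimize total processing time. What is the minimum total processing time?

This is the linear assignment problem.
Optimal: Larkspur→Machine M2 (75 min), Juno→Machine M4 (68 min), Onyx→Machine M5 (51 min), Summit→Machine M7 (59 min), Talus→Machine M1 (63 min) — total 75+68+51+59+63 = 316 min.
Column-greedy (each machine in turn goes to its cheapest remaining job) gives 527 min, worse by 211.
Next-best assignment: Larkspur→Machine M2, Juno→Machine M4, Onyx→Machine M5, Summit→Machine M6, Talus→Machine M1 = 323 min.
Swapping Talus↔Larkspur (Talus→Machine M2 127 min, Larkspur→Machine M1 183 min) adds 172.
Every other assignment is strictly worse.

Minimum total: 316 min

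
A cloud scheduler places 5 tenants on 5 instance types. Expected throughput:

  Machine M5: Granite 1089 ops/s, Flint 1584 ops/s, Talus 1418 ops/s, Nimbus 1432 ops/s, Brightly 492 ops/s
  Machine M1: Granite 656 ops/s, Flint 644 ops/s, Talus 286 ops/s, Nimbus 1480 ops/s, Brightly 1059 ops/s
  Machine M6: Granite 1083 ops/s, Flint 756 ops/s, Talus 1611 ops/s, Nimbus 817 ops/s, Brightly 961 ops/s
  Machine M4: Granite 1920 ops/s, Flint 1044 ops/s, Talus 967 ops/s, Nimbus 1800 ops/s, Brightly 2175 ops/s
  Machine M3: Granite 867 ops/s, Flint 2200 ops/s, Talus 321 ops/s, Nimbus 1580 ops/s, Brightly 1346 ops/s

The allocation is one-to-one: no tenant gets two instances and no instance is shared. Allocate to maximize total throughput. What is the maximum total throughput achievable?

Optimal: Granite→Machine M5 (1089 ops/s), Flint→Machine M3 (2200 ops/s), Talus→Machine M6 (1611 ops/s), Nimbus→Machine M1 (1480 ops/s), Brightly→Machine M4 (2175 ops/s) — total 1089+2200+1611+1480+2175 = 8555 ops/s.
Row-greedy (each tenant in turn takes its best remaining instance) gives 7703 ops/s, worse by 852.
Checked against all permutations: 8555 ops/s is optimal.

Maximum total: 8555 ops/s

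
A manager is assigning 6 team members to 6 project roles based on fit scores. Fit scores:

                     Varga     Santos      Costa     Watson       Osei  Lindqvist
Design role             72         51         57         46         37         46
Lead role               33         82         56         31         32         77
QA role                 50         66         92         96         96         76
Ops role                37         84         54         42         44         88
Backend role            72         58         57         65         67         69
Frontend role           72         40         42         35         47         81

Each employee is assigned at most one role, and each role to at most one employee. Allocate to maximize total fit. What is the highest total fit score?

Optimal: Varga→Frontend role (72 pts), Santos→Lead role (82 pts), Costa→Design role (57 pts), Watson→QA role (96 pts), Osei→Backend role (67 pts), Lindqvist→Ops role (88 pts) — total 72+82+57+96+67+88 = 462 pts.
Max-entry greedy (repeatedly take the single best remaining cell) gives 447 pts, worse by 15.
Next-best assignment: Varga→Frontend role, Santos→Lead role, Costa→Design role, Watson→Backend role, Osei→QA role, Lindqvist→Ops role = 460 pts.
Every other assignment is strictly worse.

Maximum total: 462 pts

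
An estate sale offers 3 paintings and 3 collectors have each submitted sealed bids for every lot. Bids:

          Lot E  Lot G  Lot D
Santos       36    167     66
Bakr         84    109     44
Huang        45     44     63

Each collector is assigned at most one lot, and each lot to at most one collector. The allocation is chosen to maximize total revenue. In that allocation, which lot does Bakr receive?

Bakr receives Lot E.

Treat this as an assignment problem: match each collector to one lot.
Optimal: Santos→Lot G ($167), Bakr→Lot E ($84), Huang→Lot D ($63) — total 167+84+63 = $314.
Bakr's own top lot is Lot G ($109), but forcing Bakr→Lot G and reassigning the rest optimally gives only $220 — worse by 94.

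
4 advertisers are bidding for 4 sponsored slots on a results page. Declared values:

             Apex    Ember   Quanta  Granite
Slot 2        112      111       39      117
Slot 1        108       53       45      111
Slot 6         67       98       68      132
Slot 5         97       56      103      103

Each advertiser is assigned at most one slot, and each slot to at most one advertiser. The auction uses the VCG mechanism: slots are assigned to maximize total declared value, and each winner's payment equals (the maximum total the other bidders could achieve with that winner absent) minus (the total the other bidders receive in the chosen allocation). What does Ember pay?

Efficient allocation: Apex→Slot 1 ($108), Ember→Slot 2 ($111), Quanta→Slot 5 ($103), Granite→Slot 6 ($132); total welfare W = $454.
Ember receives Slot 2 at value $111, so the others get W − 111 = $343.
Without Ember: best allocation of the remaining 3 bidders over all 4 slots is Apex→Slot 2 ($112), Quanta→Slot 5 ($103), Granite→Slot 6 ($132), total $347.
VCG payment = (others' best without Ember) − (others' welfare with Ember) = 347 − 343 = $4.

Ember pays $4.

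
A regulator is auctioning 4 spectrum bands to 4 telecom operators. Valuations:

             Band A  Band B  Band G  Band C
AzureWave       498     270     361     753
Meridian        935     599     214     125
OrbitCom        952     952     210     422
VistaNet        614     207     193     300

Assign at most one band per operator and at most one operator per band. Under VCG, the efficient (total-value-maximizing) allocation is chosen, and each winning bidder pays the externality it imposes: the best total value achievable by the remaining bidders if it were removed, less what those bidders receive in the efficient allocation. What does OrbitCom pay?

Efficient allocation: AzureWave→Band C ($753M), Meridian→Band A ($935M), OrbitCom→Band B ($952M), VistaNet→Band G ($193M); total welfare W = $2833M.
OrbitCom receives Band B at value $952M, so the others get W − 952 = $1881M.
Without OrbitCom: best allocation of the remaining 3 bidders over all 4 bands is AzureWave→Band C ($753M), Meridian→Band B ($599M), VistaNet→Band A ($614M), total $1966M.
VCG payment = (others' best without OrbitCom) − (others' welfare with OrbitCom) = 1966 − 1881 = $85M.

OrbitCom pays $85M.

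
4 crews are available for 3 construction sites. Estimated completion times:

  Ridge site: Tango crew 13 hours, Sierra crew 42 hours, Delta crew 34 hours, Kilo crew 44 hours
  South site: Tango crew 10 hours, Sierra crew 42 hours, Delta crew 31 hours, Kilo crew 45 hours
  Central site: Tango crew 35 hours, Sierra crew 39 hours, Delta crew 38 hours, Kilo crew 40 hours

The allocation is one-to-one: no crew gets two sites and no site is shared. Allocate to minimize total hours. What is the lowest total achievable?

Minimum total: 83 hours

Optimal: Tango crew→Ridge site (13 hours), Delta crew→South site (31 hours), Sierra crew→Central site (39 hours) — total 13+31+39 = 83 hours.
Swapping Sierra crew↔Tango crew (Sierra crew→Ridge site 42 hours, Tango crew→Central site 35 hours) adds 25.
Checked against all permutations: 83 hours is optimal.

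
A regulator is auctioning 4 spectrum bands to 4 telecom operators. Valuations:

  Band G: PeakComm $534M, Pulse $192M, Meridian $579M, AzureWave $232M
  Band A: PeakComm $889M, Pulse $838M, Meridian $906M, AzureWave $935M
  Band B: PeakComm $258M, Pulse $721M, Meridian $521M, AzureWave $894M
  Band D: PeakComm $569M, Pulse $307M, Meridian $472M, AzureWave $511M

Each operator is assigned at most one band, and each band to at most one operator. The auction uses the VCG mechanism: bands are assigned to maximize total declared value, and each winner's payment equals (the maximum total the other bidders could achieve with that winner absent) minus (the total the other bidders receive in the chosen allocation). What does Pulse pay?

Efficient allocation: PeakComm→Band D ($569M), Pulse→Band A ($838M), Meridian→Band G ($579M), AzureWave→Band B ($894M); total welfare W = $2880M.
Pulse receives Band A at value $838M, so the others get W − 838 = $2042M.
Without Pulse: best allocation of the remaining 3 bidders over all 4 bands is PeakComm→Band D ($569M), Meridian→Band A ($906M), AzureWave→Band B ($894M), total $2369M.
VCG payment = (others' best without Pulse) − (others' welfare with Pulse) = 2369 − 2042 = $327M.

Pulse pays $327M.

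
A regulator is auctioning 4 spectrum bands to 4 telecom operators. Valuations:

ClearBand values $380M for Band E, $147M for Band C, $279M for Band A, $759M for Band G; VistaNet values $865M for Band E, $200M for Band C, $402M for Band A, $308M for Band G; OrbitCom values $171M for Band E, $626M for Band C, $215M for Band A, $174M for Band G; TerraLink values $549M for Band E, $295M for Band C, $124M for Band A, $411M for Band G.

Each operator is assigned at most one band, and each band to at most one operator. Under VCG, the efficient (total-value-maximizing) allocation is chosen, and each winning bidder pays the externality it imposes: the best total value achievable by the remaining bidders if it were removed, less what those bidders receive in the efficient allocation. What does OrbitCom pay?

Efficient allocation: ClearBand→Band G ($759M), VistaNet→Band E ($865M), OrbitCom→Band C ($626M), TerraLink→Band A ($124M); total welfare W = $2374M.
OrbitCom receives Band C at value $626M, so the others get W − 626 = $1748M.
Without OrbitCom: best allocation of the remaining 3 bidders over all 4 bands is ClearBand→Band G ($759M), VistaNet→Band E ($865M), TerraLink→Band C ($295M), total $1919M.
VCG payment = (others' best without OrbitCom) − (others' welfare with OrbitCom) = 1919 − 1748 = $171M.

OrbitCom pays $171M.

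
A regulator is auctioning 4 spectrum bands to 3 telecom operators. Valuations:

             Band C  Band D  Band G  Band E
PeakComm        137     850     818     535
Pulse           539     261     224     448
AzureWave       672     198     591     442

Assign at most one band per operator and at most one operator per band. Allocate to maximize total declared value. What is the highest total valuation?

Max total: $1980M

Optimal: PeakComm→Band D ($850M), Pulse→Band C ($539M), AzureWave→Band G ($591M) — total 850+539+591 = $1980M.
Max-entry greedy (repeatedly take the single best remaining cell) gives $1970M, worse by 10.
No other one-to-one assignment exceeds $1980M.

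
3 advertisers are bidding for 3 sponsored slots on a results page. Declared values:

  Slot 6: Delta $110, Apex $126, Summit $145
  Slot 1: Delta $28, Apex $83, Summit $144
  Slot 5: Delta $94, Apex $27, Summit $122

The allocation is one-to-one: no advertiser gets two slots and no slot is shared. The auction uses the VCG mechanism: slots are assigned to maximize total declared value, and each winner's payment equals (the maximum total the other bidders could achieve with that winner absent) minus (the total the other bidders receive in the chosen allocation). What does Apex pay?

Apex pays $16.

Efficient allocation: Delta→Slot 5 ($94), Apex→Slot 6 ($126), Summit→Slot 1 ($144); total welfare W = $364.
Apex receives Slot 6 at value $126, so the others get W − 126 = $238.
Without Apex: best allocation of the remaining 2 bidders over all 3 slots is Delta→Slot 6 ($110), Summit→Slot 1 ($144), total $254.
VCG payment = (others' best without Apex) − (others' welfare with Apex) = 254 − 238 = $16.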